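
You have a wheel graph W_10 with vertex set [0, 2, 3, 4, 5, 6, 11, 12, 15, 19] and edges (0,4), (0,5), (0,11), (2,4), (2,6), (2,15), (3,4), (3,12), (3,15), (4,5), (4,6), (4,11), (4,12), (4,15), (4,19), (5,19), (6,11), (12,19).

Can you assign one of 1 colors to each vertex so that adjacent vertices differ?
No, G is not 1-colorable

The clique on vertices [0, 4, 11] has size 3 > 1, so it alone needs 3 colors.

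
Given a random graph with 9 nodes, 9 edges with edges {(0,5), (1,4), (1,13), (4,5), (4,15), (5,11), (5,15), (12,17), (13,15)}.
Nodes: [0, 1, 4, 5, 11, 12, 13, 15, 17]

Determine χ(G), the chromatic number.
Clique number ω(G) = 3 (lower bound: χ ≥ ω).
The clique on [4, 5, 15] has size 3, forcing χ ≥ 3, and the coloring below uses 3 colors, so χ(G) = 3.
A valid 3-coloring: color 1: [5, 13, 17]; color 2: [0, 1, 11, 12, 15]; color 3: [4].

χ(G) = 3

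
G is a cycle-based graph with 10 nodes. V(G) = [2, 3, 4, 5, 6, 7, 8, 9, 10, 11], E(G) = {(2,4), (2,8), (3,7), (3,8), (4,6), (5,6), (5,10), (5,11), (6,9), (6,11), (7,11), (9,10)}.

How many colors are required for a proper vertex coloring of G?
χ(G) = 3

Clique number ω(G) = 3 (lower bound: χ ≥ ω).
The clique on [5, 6, 11] has size 3, forcing χ ≥ 3, and the coloring below uses 3 colors, so χ(G) = 3.
A valid 3-coloring: color 1: [2, 3, 6, 10]; color 2: [4, 8, 9, 11]; color 3: [5, 7].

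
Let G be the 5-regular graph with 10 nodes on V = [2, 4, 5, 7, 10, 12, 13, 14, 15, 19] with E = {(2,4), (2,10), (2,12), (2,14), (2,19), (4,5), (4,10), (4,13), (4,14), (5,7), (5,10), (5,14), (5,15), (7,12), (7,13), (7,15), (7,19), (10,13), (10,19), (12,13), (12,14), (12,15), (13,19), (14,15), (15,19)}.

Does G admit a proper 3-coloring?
No, G is not 3-colorable

Odd cycle [15, 5, 4, 2, 12] needs 3 colors (χ ≥ 3).
Vertex 14 is adjacent to every vertex of [2, 4, 5, 12, 15], which already need 3 colors among themselves, so 14 needs a new color (χ ≥ 4).
Hence χ(G) ≥ 4 > 3, so no proper 3-coloring exists.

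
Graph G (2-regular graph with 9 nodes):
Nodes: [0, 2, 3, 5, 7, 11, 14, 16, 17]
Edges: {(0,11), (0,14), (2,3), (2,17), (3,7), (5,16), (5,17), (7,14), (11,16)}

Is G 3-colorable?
A valid 3-coloring: color 1: [0, 2, 5, 7]; color 2: [3, 11, 14, 17]; color 3: [16].
(χ(G) = 3 ≤ 3.)

Yes, G is 3-colorable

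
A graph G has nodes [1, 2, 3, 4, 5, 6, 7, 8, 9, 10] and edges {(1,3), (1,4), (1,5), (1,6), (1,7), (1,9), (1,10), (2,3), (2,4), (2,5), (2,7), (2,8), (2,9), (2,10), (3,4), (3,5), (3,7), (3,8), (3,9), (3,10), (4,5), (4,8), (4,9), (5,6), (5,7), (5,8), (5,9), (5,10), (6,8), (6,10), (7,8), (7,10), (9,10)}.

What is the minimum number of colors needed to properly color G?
χ(G) = 6

Clique number ω(G) = 5 (lower bound: χ ≥ ω).
Odd cycle [4, 8, 7, 10, 9] needs 3 colors (χ ≥ 3).
Vertex 2 is adjacent to every vertex of [4, 7, 8, 9, 10], which already need 3 colors among themselves, so 2 needs a new color (χ ≥ 4).
Vertex 3 is adjacent to every vertex of [2, 4, 7, 8, 9, 10], which already need 4 colors among themselves, so 3 needs a new color (χ ≥ 5).
Vertex 5 is adjacent to every vertex of [2, 3, 4, 7, 8, 9, 10], which already need 5 colors among themselves, so 5 needs a new color (χ ≥ 6).
The coloring below uses 6 colors, so χ(G) = 6.
A valid 6-coloring: color 1: [5]; color 2: [3, 6]; color 3: [4, 10]; color 4: [1, 2]; color 5: [8, 9]; color 6: [7].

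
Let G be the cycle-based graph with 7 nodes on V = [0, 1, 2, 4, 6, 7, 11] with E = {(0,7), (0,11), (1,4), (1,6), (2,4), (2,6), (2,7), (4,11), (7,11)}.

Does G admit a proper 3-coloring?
A valid 3-coloring: color 1: [4, 6, 7]; color 2: [1, 2, 11]; color 3: [0].
(χ(G) = 3 ≤ 3.)

Yes, G is 3-colorable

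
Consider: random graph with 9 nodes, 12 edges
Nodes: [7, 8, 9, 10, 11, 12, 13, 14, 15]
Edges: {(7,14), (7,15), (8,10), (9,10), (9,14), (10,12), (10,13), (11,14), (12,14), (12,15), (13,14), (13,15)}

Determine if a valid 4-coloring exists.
Yes, G is 4-colorable

A valid 4-coloring: color 1: [10, 14, 15]; color 2: [7, 8, 9, 11, 12, 13].
(χ(G) = 2 ≤ 4.)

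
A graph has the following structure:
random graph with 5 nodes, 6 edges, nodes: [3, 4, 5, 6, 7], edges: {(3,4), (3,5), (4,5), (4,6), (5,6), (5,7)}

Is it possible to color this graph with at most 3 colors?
A valid 3-coloring: color 1: [5]; color 2: [4, 7]; color 3: [3, 6].
(χ(G) = 3 ≤ 3.)

Yes, G is 3-colorable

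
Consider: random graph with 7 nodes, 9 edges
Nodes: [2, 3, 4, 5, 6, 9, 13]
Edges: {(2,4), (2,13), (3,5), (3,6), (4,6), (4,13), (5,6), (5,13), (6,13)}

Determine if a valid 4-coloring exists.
A valid 4-coloring: color 1: [3, 9, 13]; color 2: [2, 6]; color 3: [4, 5].
(χ(G) = 3 ≤ 4.)

Yes, G is 4-colorable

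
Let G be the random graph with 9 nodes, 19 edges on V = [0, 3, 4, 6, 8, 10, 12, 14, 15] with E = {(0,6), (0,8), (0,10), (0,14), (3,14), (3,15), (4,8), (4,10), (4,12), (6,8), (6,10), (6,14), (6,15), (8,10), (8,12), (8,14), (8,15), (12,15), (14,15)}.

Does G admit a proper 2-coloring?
The clique on vertices [0, 6, 8, 10] has size 4 > 2, so it alone needs 4 colors.

No, G is not 2-colorable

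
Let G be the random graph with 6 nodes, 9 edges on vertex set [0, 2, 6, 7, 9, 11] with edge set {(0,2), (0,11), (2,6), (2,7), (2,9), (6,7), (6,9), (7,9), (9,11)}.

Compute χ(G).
χ(G) = 4

Clique number ω(G) = 4 (lower bound: χ ≥ ω).
The clique on [2, 6, 7, 9] has size 4, forcing χ ≥ 4, and the coloring below uses 4 colors, so χ(G) = 4.
A valid 4-coloring: color 1: [2, 11]; color 2: [0, 9]; color 3: [6]; color 4: [7].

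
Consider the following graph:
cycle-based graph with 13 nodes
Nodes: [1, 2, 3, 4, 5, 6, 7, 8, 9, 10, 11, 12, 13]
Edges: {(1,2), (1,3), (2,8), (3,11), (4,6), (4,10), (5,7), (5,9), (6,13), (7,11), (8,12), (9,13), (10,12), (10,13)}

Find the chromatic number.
χ(G) = 3

Clique number ω(G) = 2 (lower bound: χ ≥ ω).
Odd cycle [10, 12, 8, 2, 1, 3, 11, 7, 5, 9, 13] needs 3 colors (χ ≥ 3).
The coloring below uses 3 colors, so χ(G) = 3.
A valid 3-coloring: color 1: [2, 3, 4, 7, 12, 13]; color 2: [1, 6, 8, 9, 10, 11]; color 3: [5].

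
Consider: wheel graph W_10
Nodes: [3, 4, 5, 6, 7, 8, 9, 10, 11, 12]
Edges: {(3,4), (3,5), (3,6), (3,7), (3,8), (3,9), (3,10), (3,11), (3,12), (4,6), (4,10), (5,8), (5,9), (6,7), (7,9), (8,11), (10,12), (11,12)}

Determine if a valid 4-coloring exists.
A valid 4-coloring: color 1: [3]; color 2: [4, 5, 7, 12]; color 3: [6, 8, 9, 10]; color 4: [11].
(χ(G) = 4 ≤ 4.)

Yes, G is 4-colorable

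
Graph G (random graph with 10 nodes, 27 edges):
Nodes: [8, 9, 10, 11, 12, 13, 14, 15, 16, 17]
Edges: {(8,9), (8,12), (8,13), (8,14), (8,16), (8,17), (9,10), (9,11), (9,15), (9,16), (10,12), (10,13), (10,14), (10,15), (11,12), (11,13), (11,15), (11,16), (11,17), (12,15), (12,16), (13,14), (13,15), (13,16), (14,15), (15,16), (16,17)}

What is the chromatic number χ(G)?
χ(G) = 4

Clique number ω(G) = 4 (lower bound: χ ≥ ω).
The clique on [9, 11, 15, 16] has size 4, forcing χ ≥ 4, and the coloring below uses 4 colors, so χ(G) = 4.
A valid 4-coloring: color 1: [14, 16]; color 2: [8, 15]; color 3: [10, 11]; color 4: [9, 12, 13, 17].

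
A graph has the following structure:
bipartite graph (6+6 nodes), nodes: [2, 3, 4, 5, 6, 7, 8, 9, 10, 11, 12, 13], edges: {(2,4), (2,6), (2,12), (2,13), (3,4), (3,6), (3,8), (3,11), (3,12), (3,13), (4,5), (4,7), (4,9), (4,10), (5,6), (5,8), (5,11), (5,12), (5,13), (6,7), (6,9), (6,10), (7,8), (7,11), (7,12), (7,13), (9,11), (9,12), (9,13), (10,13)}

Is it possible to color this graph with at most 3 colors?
Yes, G is 3-colorable

A valid 3-coloring: color 1: [4, 6, 8, 11, 12, 13]; color 2: [2, 3, 5, 7, 9, 10].
(χ(G) = 2 ≤ 3.)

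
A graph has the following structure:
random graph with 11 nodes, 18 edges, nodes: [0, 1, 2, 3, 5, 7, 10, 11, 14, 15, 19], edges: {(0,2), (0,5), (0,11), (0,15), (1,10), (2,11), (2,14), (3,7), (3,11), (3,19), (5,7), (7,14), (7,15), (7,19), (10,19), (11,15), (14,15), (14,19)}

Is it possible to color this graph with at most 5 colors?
A valid 5-coloring: color 1: [7, 10, 11]; color 2: [0, 1, 3, 14]; color 3: [2, 5, 15, 19].
(χ(G) = 3 ≤ 5.)

Yes, G is 5-colorable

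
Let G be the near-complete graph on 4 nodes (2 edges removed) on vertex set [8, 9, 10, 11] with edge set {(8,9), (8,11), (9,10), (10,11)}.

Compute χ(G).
χ(G) = 2

Clique number ω(G) = 2 (lower bound: χ ≥ ω).
The graph is bipartite (no odd cycle), so 2 colors suffice: χ(G) = 2.
A valid 2-coloring: color 1: [9, 11]; color 2: [8, 10].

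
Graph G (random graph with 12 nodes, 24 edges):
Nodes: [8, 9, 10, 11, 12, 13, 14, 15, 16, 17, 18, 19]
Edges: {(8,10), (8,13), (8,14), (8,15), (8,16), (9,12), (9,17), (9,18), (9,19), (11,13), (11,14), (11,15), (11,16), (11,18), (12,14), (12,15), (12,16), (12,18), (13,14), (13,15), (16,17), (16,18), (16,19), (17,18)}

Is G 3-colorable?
A valid 3-coloring: color 1: [9, 10, 13, 16]; color 2: [8, 11, 12, 17, 19]; color 3: [14, 15, 18].
(χ(G) = 3 ≤ 3.)

Yes, G is 3-colorable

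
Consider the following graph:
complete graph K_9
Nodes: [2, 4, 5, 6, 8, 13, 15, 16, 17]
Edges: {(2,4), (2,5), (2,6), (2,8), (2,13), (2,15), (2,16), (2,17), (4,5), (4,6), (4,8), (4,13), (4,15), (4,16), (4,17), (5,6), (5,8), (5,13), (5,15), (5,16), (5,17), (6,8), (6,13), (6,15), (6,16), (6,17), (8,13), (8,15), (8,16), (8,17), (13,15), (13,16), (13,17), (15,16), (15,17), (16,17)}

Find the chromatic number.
χ(G) = 9

Clique number ω(G) = 9 (lower bound: χ ≥ ω).
The clique on [2, 4, 5, 6, 8, 13, 15, 16, 17] has size 9, forcing χ ≥ 9, and the coloring below uses 9 colors, so χ(G) = 9.
A valid 9-coloring: color 1: [6]; color 2: [5]; color 3: [2]; color 4: [16]; color 5: [17]; color 6: [8]; color 7: [4]; color 8: [15]; color 9: [13].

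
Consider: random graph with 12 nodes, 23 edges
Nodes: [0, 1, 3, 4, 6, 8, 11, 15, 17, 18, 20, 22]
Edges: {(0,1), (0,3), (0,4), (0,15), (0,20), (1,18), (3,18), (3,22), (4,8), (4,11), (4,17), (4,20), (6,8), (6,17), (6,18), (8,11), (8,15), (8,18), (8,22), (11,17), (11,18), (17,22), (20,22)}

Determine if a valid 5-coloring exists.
A valid 5-coloring: color 1: [0, 8, 17]; color 2: [4, 15, 18, 22]; color 3: [1, 3, 6, 11, 20].
(χ(G) = 3 ≤ 5.)

Yes, G is 5-colorable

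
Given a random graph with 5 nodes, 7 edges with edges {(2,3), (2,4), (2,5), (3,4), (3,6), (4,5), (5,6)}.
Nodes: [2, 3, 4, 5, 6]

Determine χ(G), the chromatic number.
Clique number ω(G) = 3 (lower bound: χ ≥ ω).
The clique on [2, 3, 4] has size 3, forcing χ ≥ 3, and the coloring below uses 3 colors, so χ(G) = 3.
A valid 3-coloring: color 1: [4, 6]; color 2: [3, 5]; color 3: [2].

χ(G) = 3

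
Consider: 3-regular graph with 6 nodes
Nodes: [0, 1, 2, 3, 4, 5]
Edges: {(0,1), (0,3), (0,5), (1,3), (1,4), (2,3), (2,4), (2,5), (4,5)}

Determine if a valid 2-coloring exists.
No, G is not 2-colorable

The clique on vertices [0, 1, 3] has size 3 > 2, so it alone needs 3 colors.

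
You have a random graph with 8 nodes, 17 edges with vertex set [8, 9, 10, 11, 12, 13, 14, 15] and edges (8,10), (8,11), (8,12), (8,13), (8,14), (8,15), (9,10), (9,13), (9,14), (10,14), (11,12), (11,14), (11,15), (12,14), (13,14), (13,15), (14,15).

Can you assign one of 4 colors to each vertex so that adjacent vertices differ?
Yes, G is 4-colorable

A valid 4-coloring: color 1: [14]; color 2: [8, 9]; color 3: [10, 11, 13]; color 4: [12, 15].
(χ(G) = 4 ≤ 4.)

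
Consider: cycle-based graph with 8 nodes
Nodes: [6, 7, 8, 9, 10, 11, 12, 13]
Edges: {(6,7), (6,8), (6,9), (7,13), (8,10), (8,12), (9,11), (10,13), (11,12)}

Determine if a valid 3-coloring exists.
A valid 3-coloring: color 1: [8, 9, 13]; color 2: [6, 10, 11]; color 3: [7, 12].
(χ(G) = 3 ≤ 3.)

Yes, G is 3-colorable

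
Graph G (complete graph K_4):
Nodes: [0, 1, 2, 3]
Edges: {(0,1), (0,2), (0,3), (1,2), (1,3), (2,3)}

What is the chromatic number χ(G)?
χ(G) = 4

Clique number ω(G) = 4 (lower bound: χ ≥ ω).
The clique on [0, 1, 2, 3] has size 4, forcing χ ≥ 4, and the coloring below uses 4 colors, so χ(G) = 4.
A valid 4-coloring: color 1: [3]; color 2: [2]; color 3: [1]; color 4: [0].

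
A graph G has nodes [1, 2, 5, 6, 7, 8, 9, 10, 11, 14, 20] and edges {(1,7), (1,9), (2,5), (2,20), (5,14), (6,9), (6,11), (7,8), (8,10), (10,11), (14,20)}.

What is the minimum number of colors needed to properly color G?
χ(G) = 3

Clique number ω(G) = 2 (lower bound: χ ≥ ω).
Odd cycle [6, 9, 1, 7, 8, 10, 11] needs 3 colors (χ ≥ 3).
The coloring below uses 3 colors, so χ(G) = 3.
A valid 3-coloring: color 1: [1, 5, 6, 10, 20]; color 2: [2, 7, 9, 11, 14]; color 3: [8].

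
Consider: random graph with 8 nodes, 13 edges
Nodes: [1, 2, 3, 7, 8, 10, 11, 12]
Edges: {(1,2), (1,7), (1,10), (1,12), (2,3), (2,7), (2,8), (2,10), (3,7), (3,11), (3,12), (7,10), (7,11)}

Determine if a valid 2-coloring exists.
The clique on vertices [1, 2, 7, 10] has size 4 > 2, so it alone needs 4 colors.

No, G is not 2-colorable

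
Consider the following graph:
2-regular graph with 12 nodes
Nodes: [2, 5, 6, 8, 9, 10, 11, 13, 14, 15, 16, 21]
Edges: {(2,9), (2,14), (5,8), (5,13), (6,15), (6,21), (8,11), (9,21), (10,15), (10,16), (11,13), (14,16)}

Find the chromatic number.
χ(G) = 2

Clique number ω(G) = 2 (lower bound: χ ≥ ω).
The graph is bipartite (no odd cycle), so 2 colors suffice: χ(G) = 2.
A valid 2-coloring: color 1: [2, 5, 11, 15, 16, 21]; color 2: [6, 8, 9, 10, 13, 14].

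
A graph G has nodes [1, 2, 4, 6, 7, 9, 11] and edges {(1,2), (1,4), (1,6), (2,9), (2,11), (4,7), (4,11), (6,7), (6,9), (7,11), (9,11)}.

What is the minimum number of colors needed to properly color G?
Clique number ω(G) = 3 (lower bound: χ ≥ ω).
The clique on [2, 9, 11] has size 3, forcing χ ≥ 3, and the coloring below uses 3 colors, so χ(G) = 3.
A valid 3-coloring: color 1: [6, 11]; color 2: [1, 7, 9]; color 3: [2, 4].

χ(G) = 3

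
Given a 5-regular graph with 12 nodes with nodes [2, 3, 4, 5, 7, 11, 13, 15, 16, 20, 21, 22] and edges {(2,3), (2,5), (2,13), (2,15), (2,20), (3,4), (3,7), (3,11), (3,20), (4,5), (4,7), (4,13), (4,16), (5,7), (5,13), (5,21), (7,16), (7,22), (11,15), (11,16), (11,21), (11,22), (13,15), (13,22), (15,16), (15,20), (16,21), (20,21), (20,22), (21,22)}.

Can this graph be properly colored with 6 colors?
A valid 6-coloring: color 1: [4, 15, 21]; color 2: [7, 11, 13, 20]; color 3: [3, 5, 16, 22]; color 4: [2].
(χ(G) = 4 ≤ 6.)

Yes, G is 6-colorable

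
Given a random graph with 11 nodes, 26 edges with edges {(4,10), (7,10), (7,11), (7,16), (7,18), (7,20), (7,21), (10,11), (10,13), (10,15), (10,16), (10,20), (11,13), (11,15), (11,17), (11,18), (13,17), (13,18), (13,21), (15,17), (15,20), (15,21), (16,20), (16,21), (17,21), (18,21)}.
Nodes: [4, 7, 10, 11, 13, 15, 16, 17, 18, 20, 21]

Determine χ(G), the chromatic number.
χ(G) = 4

Clique number ω(G) = 4 (lower bound: χ ≥ ω).
The clique on [7, 10, 16, 20] has size 4, forcing χ ≥ 4, and the coloring below uses 4 colors, so χ(G) = 4.
A valid 4-coloring: color 1: [10, 21]; color 2: [4, 11, 16]; color 3: [7, 13, 15]; color 4: [17, 18, 20].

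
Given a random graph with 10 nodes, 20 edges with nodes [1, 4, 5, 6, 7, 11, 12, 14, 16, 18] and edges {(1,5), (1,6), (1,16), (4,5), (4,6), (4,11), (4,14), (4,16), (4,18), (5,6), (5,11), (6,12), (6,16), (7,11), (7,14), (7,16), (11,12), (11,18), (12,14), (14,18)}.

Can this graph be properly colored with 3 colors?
Yes, G is 3-colorable

A valid 3-coloring: color 1: [1, 4, 7, 12]; color 2: [6, 11, 14]; color 3: [5, 16, 18].
(χ(G) = 3 ≤ 3.)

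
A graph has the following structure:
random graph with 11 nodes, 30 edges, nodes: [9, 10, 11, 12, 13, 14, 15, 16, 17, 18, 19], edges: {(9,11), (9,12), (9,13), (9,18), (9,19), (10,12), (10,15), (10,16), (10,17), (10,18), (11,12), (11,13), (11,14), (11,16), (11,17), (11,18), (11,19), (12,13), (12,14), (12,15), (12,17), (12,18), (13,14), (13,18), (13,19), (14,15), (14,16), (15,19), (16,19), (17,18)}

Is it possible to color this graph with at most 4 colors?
The clique on vertices [9, 11, 12, 13, 18] has size 5 > 4, so it alone needs 5 colors.

No, G is not 4-colorable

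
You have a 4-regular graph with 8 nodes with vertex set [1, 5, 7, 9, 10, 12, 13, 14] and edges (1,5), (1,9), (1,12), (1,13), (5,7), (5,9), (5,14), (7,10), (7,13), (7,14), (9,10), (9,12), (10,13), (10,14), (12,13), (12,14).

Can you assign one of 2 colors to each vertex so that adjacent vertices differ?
The clique on vertices [1, 9, 12] has size 3 > 2, so it alone needs 3 colors.

No, G is not 2-colorable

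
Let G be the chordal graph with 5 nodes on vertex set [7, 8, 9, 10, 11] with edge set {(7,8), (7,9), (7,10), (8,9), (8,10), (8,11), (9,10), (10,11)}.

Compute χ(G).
Clique number ω(G) = 4 (lower bound: χ ≥ ω).
The clique on [7, 8, 9, 10] has size 4, forcing χ ≥ 4, and the coloring below uses 4 colors, so χ(G) = 4.
A valid 4-coloring: color 1: [10]; color 2: [8]; color 3: [7, 11]; color 4: [9].

χ(G) = 4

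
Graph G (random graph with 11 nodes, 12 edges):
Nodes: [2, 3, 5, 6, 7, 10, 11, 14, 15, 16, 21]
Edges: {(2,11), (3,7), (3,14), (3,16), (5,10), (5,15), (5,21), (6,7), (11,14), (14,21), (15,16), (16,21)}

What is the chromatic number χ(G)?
Clique number ω(G) = 2 (lower bound: χ ≥ ω).
The graph is bipartite (no odd cycle), so 2 colors suffice: χ(G) = 2.
A valid 2-coloring: color 1: [2, 5, 7, 14, 16]; color 2: [3, 6, 10, 11, 15, 21].

χ(G) = 2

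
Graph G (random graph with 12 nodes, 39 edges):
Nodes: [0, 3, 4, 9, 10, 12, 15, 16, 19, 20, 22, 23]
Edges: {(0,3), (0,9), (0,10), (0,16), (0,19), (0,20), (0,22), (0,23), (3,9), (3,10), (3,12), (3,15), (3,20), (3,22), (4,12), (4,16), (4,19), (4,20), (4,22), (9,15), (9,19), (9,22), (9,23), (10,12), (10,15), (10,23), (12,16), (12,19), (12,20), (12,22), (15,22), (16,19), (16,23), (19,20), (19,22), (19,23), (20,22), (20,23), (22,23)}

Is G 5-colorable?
A valid 5-coloring: color 1: [10, 16, 22]; color 2: [0, 12, 15]; color 3: [3, 19]; color 4: [9, 20]; color 5: [4, 23].
(χ(G) = 5 ≤ 5.)

Yes, G is 5-colorable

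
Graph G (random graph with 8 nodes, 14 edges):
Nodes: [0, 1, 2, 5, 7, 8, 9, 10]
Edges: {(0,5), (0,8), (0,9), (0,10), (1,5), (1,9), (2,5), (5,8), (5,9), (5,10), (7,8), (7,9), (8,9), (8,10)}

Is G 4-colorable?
A valid 4-coloring: color 1: [5, 7]; color 2: [1, 2, 8]; color 3: [9, 10]; color 4: [0].
(χ(G) = 4 ≤ 4.)

Yes, G is 4-colorable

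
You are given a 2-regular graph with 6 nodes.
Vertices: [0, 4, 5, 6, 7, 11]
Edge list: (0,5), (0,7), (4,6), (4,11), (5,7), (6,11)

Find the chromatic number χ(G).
Clique number ω(G) = 3 (lower bound: χ ≥ ω).
The clique on [0, 5, 7] has size 3, forcing χ ≥ 3, and the coloring below uses 3 colors, so χ(G) = 3.
A valid 3-coloring: color 1: [0, 11]; color 2: [4, 5]; color 3: [6, 7].

χ(G) = 3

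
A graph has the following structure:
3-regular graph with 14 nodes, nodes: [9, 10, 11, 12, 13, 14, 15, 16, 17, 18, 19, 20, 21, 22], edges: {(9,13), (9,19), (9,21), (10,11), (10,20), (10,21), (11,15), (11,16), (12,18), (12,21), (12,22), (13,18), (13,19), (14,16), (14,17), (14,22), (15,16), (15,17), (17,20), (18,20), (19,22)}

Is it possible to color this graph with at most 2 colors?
The clique on vertices [9, 13, 19] has size 3 > 2, so it alone needs 3 colors.

No, G is not 2-colorable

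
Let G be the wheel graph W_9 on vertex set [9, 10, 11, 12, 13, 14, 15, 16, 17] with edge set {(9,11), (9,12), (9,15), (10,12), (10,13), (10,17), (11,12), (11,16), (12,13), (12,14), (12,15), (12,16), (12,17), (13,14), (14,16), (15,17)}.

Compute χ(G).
χ(G) = 3

Clique number ω(G) = 3 (lower bound: χ ≥ ω).
The clique on [9, 11, 12] has size 3, forcing χ ≥ 3, and the coloring below uses 3 colors, so χ(G) = 3.
A valid 3-coloring: color 1: [12]; color 2: [9, 13, 16, 17]; color 3: [10, 11, 14, 15].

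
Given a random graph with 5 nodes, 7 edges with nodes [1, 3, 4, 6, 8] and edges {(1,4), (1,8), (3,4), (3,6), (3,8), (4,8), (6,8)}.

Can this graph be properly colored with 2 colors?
The clique on vertices [1, 4, 8] has size 3 > 2, so it alone needs 3 colors.

No, G is not 2-colorable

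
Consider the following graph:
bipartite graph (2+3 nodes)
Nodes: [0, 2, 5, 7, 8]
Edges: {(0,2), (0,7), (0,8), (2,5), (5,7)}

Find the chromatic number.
Clique number ω(G) = 2 (lower bound: χ ≥ ω).
The graph is bipartite (no odd cycle), so 2 colors suffice: χ(G) = 2.
A valid 2-coloring: color 1: [0, 5]; color 2: [2, 7, 8].

χ(G) = 2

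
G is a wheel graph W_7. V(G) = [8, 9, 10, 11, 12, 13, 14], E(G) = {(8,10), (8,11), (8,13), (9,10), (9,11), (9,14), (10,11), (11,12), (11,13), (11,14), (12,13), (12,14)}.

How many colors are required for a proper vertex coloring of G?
χ(G) = 3

Clique number ω(G) = 3 (lower bound: χ ≥ ω).
The clique on [8, 10, 11] has size 3, forcing χ ≥ 3, and the coloring below uses 3 colors, so χ(G) = 3.
A valid 3-coloring: color 1: [11]; color 2: [8, 9, 12]; color 3: [10, 13, 14].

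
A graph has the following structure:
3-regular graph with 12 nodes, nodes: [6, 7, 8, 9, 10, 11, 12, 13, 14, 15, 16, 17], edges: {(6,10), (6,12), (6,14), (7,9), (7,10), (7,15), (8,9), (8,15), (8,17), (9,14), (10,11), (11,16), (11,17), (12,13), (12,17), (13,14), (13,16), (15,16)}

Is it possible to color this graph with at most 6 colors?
A valid 6-coloring: color 1: [6, 9, 13, 15, 17]; color 2: [7, 8, 11, 12, 14]; color 3: [10, 16].
(χ(G) = 3 ≤ 6.)

Yes, G is 6-colorable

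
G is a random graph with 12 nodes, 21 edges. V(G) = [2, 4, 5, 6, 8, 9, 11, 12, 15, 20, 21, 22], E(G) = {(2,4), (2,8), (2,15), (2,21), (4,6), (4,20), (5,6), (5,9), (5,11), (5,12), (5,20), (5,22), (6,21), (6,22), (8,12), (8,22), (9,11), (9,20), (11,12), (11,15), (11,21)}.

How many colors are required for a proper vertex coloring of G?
Clique number ω(G) = 3 (lower bound: χ ≥ ω).
The clique on [5, 9, 11] has size 3, forcing χ ≥ 3, and the coloring below uses 3 colors, so χ(G) = 3.
A valid 3-coloring: color 1: [4, 5, 8, 15, 21]; color 2: [2, 6, 11, 20]; color 3: [9, 12, 22].

χ(G) = 3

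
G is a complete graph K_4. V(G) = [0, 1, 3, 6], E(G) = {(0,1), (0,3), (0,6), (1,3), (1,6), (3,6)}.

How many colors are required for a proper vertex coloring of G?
Clique number ω(G) = 4 (lower bound: χ ≥ ω).
The clique on [0, 1, 3, 6] has size 4, forcing χ ≥ 4, and the coloring below uses 4 colors, so χ(G) = 4.
A valid 4-coloring: color 1: [1]; color 2: [3]; color 3: [6]; color 4: [0].

χ(G) = 4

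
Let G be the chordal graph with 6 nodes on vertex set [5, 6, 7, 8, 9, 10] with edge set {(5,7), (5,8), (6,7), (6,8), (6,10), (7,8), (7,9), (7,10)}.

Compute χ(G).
χ(G) = 3

Clique number ω(G) = 3 (lower bound: χ ≥ ω).
The clique on [5, 7, 8] has size 3, forcing χ ≥ 3, and the coloring below uses 3 colors, so χ(G) = 3.
A valid 3-coloring: color 1: [7]; color 2: [8, 9, 10]; color 3: [5, 6].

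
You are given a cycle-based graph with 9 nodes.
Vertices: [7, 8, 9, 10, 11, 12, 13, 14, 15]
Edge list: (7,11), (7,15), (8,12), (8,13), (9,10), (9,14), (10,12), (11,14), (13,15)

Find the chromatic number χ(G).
Clique number ω(G) = 2 (lower bound: χ ≥ ω).
Odd cycle [9, 10, 12, 8, 13, 15, 7, 11, 14] needs 3 colors (χ ≥ 3).
The coloring below uses 3 colors, so χ(G) = 3.
A valid 3-coloring: color 1: [9, 11, 12, 13]; color 2: [8, 10, 14, 15]; color 3: [7].

χ(G) = 3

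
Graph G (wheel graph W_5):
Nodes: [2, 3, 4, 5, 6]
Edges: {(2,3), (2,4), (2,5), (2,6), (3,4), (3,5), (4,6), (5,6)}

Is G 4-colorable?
Yes, G is 4-colorable

A valid 4-coloring: color 1: [2]; color 2: [3, 6]; color 3: [4, 5].
(χ(G) = 3 ≤ 4.)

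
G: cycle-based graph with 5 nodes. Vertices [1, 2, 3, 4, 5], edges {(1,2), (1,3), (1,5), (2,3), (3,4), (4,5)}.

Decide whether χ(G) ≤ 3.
Yes, G is 3-colorable

A valid 3-coloring: color 1: [3, 5]; color 2: [1, 4]; color 3: [2].
(χ(G) = 3 ≤ 3.)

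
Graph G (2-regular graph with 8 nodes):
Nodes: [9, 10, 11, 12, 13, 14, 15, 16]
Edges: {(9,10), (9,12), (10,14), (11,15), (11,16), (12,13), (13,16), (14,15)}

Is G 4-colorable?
A valid 4-coloring: color 1: [10, 12, 15, 16]; color 2: [9, 11, 13, 14].
(χ(G) = 2 ≤ 4.)

Yes, G is 4-colorable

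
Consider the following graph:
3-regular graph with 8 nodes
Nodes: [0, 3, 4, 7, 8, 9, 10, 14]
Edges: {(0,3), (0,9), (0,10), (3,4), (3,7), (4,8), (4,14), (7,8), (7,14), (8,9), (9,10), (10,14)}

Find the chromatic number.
χ(G) = 3

Clique number ω(G) = 3 (lower bound: χ ≥ ω).
The clique on [0, 9, 10] has size 3, forcing χ ≥ 3, and the coloring below uses 3 colors, so χ(G) = 3.
A valid 3-coloring: color 1: [4, 7, 9]; color 2: [0, 8, 14]; color 3: [3, 10].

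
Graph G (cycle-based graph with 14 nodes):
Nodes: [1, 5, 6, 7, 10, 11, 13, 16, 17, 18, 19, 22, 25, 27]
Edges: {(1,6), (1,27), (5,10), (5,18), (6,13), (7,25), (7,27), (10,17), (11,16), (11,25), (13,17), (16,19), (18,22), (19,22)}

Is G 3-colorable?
A valid 3-coloring: color 1: [1, 7, 10, 11, 13, 18, 19]; color 2: [5, 6, 16, 17, 22, 25, 27].
(χ(G) = 2 ≤ 3.)

Yes, G is 3-colorable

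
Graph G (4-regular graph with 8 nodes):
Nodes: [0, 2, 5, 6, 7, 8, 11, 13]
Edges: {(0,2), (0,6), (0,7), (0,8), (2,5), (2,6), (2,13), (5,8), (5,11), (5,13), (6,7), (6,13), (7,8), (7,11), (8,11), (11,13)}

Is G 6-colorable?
Yes, G is 6-colorable

A valid 6-coloring: color 1: [5, 6]; color 2: [2, 11]; color 3: [7, 13]; color 4: [0]; color 5: [8].
(χ(G) = 4 ≤ 6.)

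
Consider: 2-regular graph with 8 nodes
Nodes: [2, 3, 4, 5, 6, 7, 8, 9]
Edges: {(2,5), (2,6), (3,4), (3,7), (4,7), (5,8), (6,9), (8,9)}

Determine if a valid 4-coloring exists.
A valid 4-coloring: color 1: [3, 6, 8]; color 2: [4, 5, 9]; color 3: [2, 7].
(χ(G) = 3 ≤ 4.)

Yes, G is 4-colorable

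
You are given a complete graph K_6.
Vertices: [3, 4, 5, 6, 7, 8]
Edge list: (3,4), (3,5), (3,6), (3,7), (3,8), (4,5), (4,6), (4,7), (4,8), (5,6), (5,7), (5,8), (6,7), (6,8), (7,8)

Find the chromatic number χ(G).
χ(G) = 6

Clique number ω(G) = 6 (lower bound: χ ≥ ω).
The clique on [3, 4, 5, 6, 7, 8] has size 6, forcing χ ≥ 6, and the coloring below uses 6 colors, so χ(G) = 6.
A valid 6-coloring: color 1: [6]; color 2: [8]; color 3: [4]; color 4: [5]; color 5: [3]; color 6: [7].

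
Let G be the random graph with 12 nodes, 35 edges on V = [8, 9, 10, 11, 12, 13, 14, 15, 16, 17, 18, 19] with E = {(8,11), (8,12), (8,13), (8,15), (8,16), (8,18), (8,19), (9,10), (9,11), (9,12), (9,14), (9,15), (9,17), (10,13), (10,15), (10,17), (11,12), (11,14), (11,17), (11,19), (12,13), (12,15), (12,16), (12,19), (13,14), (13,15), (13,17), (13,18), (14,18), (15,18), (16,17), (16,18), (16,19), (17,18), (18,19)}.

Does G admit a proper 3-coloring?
No, G is not 3-colorable

The clique on vertices [8, 16, 18, 19] has size 4 > 3, so it alone needs 4 colors.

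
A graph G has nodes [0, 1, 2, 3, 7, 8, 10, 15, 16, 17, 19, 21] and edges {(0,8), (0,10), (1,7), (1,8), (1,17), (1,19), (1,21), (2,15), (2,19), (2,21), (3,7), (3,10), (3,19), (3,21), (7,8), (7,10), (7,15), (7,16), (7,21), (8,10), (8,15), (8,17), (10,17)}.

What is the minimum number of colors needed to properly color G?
χ(G) = 4

Clique number ω(G) = 3 (lower bound: χ ≥ ω).
Odd cycle [21, 1, 8, 10, 3] needs 3 colors (χ ≥ 3).
Vertex 7 is adjacent to every vertex of [1, 3, 8, 10, 21], which already need 3 colors among themselves, so 7 needs a new color (χ ≥ 4).
The coloring below uses 4 colors, so χ(G) = 4.
A valid 4-coloring: color 1: [0, 7, 17, 19]; color 2: [2, 3, 8, 16]; color 3: [1, 10, 15]; color 4: [21].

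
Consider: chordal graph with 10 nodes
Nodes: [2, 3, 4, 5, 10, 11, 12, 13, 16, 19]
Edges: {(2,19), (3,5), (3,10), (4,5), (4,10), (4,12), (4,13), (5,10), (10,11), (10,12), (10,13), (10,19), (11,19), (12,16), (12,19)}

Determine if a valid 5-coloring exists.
Yes, G is 5-colorable

A valid 5-coloring: color 1: [2, 10, 16]; color 2: [3, 4, 19]; color 3: [5, 11, 12, 13].
(χ(G) = 3 ≤ 5.)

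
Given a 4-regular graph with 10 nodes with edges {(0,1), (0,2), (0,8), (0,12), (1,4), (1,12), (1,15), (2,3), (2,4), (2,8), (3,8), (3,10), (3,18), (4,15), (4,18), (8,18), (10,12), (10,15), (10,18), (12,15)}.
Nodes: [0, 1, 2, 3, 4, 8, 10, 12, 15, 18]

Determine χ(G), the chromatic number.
Clique number ω(G) = 3 (lower bound: χ ≥ ω).
Suppose a proper 3-coloring c exists. The clique [0, 1, 12] takes 3 distinct colors; by symmetry let c(0) = 1, c(1) = 2, c(12) = 3.
- Vertex 15: neighbors [1, 12] already have colors [2, 3] ⇒ c(15) = 1.
- Vertex 4: neighbors [15, 1] already have colors [1, 2] ⇒ c(4) = 3.
- Vertex 2: neighbors [0, 4] already have colors [1, 3] ⇒ c(2) = 2.
- Vertex 8: neighbors [0, 2] already have colors [1, 2] ⇒ c(8) = 3.
- Vertex 3: neighbors [2, 8] already have colors [2, 3] ⇒ c(3) = 1.
- Vertex 10: neighbors [3, 12] already have colors [1, 3] ⇒ c(10) = 2.
- Vertex 18: neighbors [3, 10, 4] already have colors [1, 2, 3] — all 3 colors blocked. Contradiction.
The forced assignments end in a contradiction, so G has no proper 3-coloring (χ ≥ 4).
The coloring below uses 4 colors, so χ(G) = 4.
A valid 4-coloring: color 1: [0, 3, 4]; color 2: [1, 8, 10]; color 3: [2, 12, 18]; color 4: [15].

χ(G) = 4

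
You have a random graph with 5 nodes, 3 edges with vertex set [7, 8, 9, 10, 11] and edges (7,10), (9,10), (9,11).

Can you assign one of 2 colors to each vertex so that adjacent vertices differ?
A valid 2-coloring: color 1: [8, 10, 11]; color 2: [7, 9].
(χ(G) = 2 ≤ 2.)

Yes, G is 2-colorable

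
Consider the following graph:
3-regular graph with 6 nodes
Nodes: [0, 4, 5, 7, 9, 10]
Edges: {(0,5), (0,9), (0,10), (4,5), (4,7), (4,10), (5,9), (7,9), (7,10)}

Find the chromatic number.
χ(G) = 3

Clique number ω(G) = 3 (lower bound: χ ≥ ω).
The clique on [0, 5, 9] has size 3, forcing χ ≥ 3, and the coloring below uses 3 colors, so χ(G) = 3.
A valid 3-coloring: color 1: [5, 7]; color 2: [0, 4]; color 3: [9, 10].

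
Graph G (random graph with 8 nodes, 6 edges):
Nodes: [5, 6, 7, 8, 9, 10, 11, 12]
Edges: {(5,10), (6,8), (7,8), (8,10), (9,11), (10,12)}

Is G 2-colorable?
Yes, G is 2-colorable

A valid 2-coloring: color 1: [5, 8, 9, 12]; color 2: [6, 7, 10, 11].
(χ(G) = 2 ≤ 2.)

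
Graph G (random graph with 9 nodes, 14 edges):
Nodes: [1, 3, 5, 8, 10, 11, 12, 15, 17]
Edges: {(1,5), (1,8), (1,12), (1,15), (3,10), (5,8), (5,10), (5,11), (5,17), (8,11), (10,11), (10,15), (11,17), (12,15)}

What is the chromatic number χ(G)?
χ(G) = 3

Clique number ω(G) = 3 (lower bound: χ ≥ ω).
The clique on [1, 12, 15] has size 3, forcing χ ≥ 3, and the coloring below uses 3 colors, so χ(G) = 3.
A valid 3-coloring: color 1: [3, 5, 15]; color 2: [8, 10, 12, 17]; color 3: [1, 11].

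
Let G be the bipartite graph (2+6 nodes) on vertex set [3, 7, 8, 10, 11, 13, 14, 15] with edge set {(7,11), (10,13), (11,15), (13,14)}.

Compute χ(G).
χ(G) = 2

Clique number ω(G) = 2 (lower bound: χ ≥ ω).
The graph is bipartite (no odd cycle), so 2 colors suffice: χ(G) = 2.
A valid 2-coloring: color 1: [3, 8, 11, 13]; color 2: [7, 10, 14, 15].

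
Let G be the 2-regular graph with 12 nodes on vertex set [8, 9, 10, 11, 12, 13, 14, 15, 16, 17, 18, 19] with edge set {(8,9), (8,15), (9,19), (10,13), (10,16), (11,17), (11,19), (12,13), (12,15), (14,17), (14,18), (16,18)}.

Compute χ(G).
χ(G) = 2

Clique number ω(G) = 2 (lower bound: χ ≥ ω).
The graph is bipartite (no odd cycle), so 2 colors suffice: χ(G) = 2.
A valid 2-coloring: color 1: [8, 10, 12, 17, 18, 19]; color 2: [9, 11, 13, 14, 15, 16].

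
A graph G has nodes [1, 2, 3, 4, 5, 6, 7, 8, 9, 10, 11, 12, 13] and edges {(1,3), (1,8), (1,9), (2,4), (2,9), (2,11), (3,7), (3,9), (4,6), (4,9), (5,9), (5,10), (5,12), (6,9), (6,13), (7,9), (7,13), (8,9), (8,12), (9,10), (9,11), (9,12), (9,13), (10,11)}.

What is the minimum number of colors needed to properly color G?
Clique number ω(G) = 3 (lower bound: χ ≥ ω).
The clique on [1, 8, 9] has size 3, forcing χ ≥ 3, and the coloring below uses 3 colors, so χ(G) = 3.
A valid 3-coloring: color 1: [9]; color 2: [3, 4, 5, 8, 11, 13]; color 3: [1, 2, 6, 7, 10, 12].

χ(G) = 3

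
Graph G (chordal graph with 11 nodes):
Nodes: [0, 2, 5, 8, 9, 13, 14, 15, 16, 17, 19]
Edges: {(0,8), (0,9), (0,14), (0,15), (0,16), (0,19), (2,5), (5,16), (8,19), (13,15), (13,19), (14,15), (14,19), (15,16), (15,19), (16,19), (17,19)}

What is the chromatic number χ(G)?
χ(G) = 4

Clique number ω(G) = 4 (lower bound: χ ≥ ω).
The clique on [0, 15, 16, 19] has size 4, forcing χ ≥ 4, and the coloring below uses 4 colors, so χ(G) = 4.
A valid 4-coloring: color 1: [5, 9, 19]; color 2: [0, 2, 13, 17]; color 3: [8, 15]; color 4: [14, 16].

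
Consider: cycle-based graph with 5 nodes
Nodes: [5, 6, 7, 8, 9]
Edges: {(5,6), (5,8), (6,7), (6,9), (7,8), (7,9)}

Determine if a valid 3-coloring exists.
A valid 3-coloring: color 1: [6, 8]; color 2: [5, 7]; color 3: [9].
(χ(G) = 3 ≤ 3.)

Yes, G is 3-colorable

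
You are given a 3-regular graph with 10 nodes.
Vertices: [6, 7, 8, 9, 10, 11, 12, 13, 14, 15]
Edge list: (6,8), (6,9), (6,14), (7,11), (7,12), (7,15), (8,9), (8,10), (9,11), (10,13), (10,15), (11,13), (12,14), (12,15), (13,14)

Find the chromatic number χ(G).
Clique number ω(G) = 3 (lower bound: χ ≥ ω).
The clique on [6, 8, 9] has size 3, forcing χ ≥ 3, and the coloring below uses 3 colors, so χ(G) = 3.
A valid 3-coloring: color 1: [7, 8, 13]; color 2: [6, 10, 11, 12]; color 3: [9, 14, 15].

χ(G) = 3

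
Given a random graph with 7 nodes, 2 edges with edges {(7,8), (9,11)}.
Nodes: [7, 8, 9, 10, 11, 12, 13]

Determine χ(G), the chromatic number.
Clique number ω(G) = 2 (lower bound: χ ≥ ω).
The graph is bipartite (no odd cycle), so 2 colors suffice: χ(G) = 2.
A valid 2-coloring: color 1: [8, 9, 10, 12, 13]; color 2: [7, 11].

χ(G) = 2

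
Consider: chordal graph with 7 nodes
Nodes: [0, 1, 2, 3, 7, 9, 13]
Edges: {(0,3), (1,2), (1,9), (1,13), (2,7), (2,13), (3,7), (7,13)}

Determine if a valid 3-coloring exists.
A valid 3-coloring: color 1: [0, 1, 7]; color 2: [3, 9, 13]; color 3: [2].
(χ(G) = 3 ≤ 3.)

Yes, G is 3-colorable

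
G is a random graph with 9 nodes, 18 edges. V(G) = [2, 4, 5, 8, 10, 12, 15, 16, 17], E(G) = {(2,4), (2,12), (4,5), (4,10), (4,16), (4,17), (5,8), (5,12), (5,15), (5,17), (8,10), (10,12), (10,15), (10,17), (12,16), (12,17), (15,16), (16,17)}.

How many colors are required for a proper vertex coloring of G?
χ(G) = 3

Clique number ω(G) = 3 (lower bound: χ ≥ ω).
The clique on [4, 16, 17] has size 3, forcing χ ≥ 3, and the coloring below uses 3 colors, so χ(G) = 3.
A valid 3-coloring: color 1: [2, 8, 15, 17]; color 2: [4, 12]; color 3: [5, 10, 16].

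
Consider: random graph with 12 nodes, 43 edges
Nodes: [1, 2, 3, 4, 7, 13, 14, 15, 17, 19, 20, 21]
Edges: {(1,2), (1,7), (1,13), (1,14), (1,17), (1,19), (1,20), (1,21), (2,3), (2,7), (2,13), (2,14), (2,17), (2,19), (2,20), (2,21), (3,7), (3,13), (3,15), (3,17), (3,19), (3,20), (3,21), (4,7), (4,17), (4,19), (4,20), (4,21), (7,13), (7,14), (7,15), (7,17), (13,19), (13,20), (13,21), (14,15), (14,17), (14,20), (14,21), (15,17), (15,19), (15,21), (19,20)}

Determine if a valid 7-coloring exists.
Yes, G is 7-colorable

A valid 7-coloring: color 1: [2, 4, 15]; color 2: [7, 20, 21]; color 3: [1, 3]; color 4: [13, 17]; color 5: [14, 19].
(χ(G) = 5 ≤ 7.)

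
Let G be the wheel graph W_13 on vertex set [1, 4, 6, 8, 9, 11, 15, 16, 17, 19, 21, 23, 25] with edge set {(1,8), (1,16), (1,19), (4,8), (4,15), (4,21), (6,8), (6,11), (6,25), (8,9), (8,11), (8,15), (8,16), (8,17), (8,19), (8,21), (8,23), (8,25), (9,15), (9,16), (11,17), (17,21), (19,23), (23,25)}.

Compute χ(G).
χ(G) = 3

Clique number ω(G) = 3 (lower bound: χ ≥ ω).
The clique on [1, 8, 16] has size 3, forcing χ ≥ 3, and the coloring below uses 3 colors, so χ(G) = 3.
A valid 3-coloring: color 1: [8]; color 2: [11, 15, 16, 19, 21, 25]; color 3: [1, 4, 6, 9, 17, 23].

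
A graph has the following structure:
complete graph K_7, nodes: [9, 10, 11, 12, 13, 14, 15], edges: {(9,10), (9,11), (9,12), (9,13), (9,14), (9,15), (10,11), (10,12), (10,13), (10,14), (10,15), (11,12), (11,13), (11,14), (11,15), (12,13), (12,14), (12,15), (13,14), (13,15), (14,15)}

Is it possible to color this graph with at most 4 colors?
No, G is not 4-colorable

The clique on vertices [9, 10, 11, 12, 13, 14, 15] has size 7 > 4, so it alone needs 7 colors.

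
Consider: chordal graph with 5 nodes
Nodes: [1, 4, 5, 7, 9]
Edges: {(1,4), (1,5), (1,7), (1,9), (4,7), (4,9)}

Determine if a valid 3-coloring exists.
Yes, G is 3-colorable

A valid 3-coloring: color 1: [1]; color 2: [4, 5]; color 3: [7, 9].
(χ(G) = 3 ≤ 3.)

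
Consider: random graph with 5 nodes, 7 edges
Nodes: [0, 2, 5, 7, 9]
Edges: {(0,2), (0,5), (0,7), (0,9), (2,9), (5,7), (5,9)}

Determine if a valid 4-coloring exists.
A valid 4-coloring: color 1: [0]; color 2: [7, 9]; color 3: [2, 5].
(χ(G) = 3 ≤ 4.)

Yes, G is 4-colorable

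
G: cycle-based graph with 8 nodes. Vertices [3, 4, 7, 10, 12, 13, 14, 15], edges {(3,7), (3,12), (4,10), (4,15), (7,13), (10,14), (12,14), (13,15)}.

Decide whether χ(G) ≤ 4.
A valid 4-coloring: color 1: [7, 10, 12, 15]; color 2: [3, 4, 13, 14].
(χ(G) = 2 ≤ 4.)

Yes, G is 4-colorable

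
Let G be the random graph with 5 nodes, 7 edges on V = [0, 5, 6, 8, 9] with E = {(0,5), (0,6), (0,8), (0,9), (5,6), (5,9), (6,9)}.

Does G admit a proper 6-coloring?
A valid 6-coloring: color 1: [0]; color 2: [6, 8]; color 3: [9]; color 4: [5].
(χ(G) = 4 ≤ 6.)

Yes, G is 6-colorable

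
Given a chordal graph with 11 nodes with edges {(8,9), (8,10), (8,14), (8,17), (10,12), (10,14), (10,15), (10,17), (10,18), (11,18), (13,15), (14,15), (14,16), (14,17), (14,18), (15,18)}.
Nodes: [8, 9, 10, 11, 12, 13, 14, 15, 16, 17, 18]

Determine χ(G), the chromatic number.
χ(G) = 4

Clique number ω(G) = 4 (lower bound: χ ≥ ω).
The clique on [8, 10, 14, 17] has size 4, forcing χ ≥ 4, and the coloring below uses 4 colors, so χ(G) = 4.
A valid 4-coloring: color 1: [9, 10, 11, 13, 16]; color 2: [12, 14]; color 3: [8, 15]; color 4: [17, 18].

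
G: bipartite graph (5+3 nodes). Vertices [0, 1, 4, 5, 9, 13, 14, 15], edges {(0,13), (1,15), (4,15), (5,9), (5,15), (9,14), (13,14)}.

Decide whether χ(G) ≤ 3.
A valid 3-coloring: color 1: [9, 13, 15]; color 2: [0, 1, 4, 5, 14].
(χ(G) = 2 ≤ 3.)

Yes, G is 3-colorable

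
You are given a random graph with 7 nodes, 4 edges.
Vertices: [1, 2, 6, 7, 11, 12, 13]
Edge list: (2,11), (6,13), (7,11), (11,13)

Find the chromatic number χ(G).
χ(G) = 2

Clique number ω(G) = 2 (lower bound: χ ≥ ω).
The graph is bipartite (no odd cycle), so 2 colors suffice: χ(G) = 2.
A valid 2-coloring: color 1: [1, 6, 11, 12]; color 2: [2, 7, 13].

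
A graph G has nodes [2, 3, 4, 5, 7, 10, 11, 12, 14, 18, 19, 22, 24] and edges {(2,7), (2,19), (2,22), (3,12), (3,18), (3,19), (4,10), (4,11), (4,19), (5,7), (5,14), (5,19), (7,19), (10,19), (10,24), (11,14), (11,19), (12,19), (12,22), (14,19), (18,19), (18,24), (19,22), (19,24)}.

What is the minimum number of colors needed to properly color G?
χ(G) = 3

Clique number ω(G) = 3 (lower bound: χ ≥ ω).
The clique on [2, 19, 22] has size 3, forcing χ ≥ 3, and the coloring below uses 3 colors, so χ(G) = 3.
A valid 3-coloring: color 1: [19]; color 2: [3, 4, 7, 14, 22, 24]; color 3: [2, 5, 10, 11, 12, 18].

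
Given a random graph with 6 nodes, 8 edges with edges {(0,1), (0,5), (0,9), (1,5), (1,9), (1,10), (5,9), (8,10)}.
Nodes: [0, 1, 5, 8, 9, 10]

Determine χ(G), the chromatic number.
Clique number ω(G) = 4 (lower bound: χ ≥ ω).
The clique on [0, 1, 5, 9] has size 4, forcing χ ≥ 4, and the coloring below uses 4 colors, so χ(G) = 4.
A valid 4-coloring: color 1: [1, 8]; color 2: [5, 10]; color 3: [0]; color 4: [9].

χ(G) = 4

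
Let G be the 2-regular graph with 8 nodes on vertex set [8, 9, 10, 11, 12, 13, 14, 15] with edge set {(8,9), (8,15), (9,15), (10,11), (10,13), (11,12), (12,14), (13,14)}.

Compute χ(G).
χ(G) = 3

Clique number ω(G) = 3 (lower bound: χ ≥ ω).
The clique on [8, 9, 15] has size 3, forcing χ ≥ 3, and the coloring below uses 3 colors, so χ(G) = 3.
A valid 3-coloring: color 1: [10, 12, 15]; color 2: [9, 11, 14]; color 3: [8, 13].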